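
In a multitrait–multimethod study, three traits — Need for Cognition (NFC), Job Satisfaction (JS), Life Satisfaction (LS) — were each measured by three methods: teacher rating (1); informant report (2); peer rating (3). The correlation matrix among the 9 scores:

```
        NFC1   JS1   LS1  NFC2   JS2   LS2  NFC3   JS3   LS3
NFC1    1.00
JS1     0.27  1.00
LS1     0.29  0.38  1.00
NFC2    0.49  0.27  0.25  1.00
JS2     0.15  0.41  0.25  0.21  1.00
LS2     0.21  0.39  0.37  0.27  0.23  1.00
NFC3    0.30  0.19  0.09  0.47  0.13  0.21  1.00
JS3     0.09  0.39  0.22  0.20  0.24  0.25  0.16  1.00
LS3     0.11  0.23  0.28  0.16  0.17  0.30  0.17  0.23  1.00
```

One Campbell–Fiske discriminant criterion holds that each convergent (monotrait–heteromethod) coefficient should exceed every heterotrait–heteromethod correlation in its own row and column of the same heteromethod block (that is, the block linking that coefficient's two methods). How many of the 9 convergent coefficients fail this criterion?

Each convergent coefficient versus the relevant comparison correlations:
NFC (methods 1·2): 0.49 vs {0.15, 0.27, 0.21, 0.25} → pass.
NFC (methods 1·3): 0.30 vs {0.09, 0.19, 0.11, 0.09} → pass.
NFC (methods 2·3): 0.47 vs {0.20, 0.13, 0.16, 0.21} → pass.
JS (methods 1·2): 0.41 vs {0.27, 0.15, 0.39, 0.25} → pass.
JS (methods 1·3): 0.39 vs {0.19, 0.09, 0.23, 0.22} → pass.
JS (methods 2·3): 0.24 vs {0.13, 0.20, 0.17, 0.25} → fail.
LS (methods 1·2): 0.37 vs {0.25, 0.21, 0.25, 0.39} → fail.
LS (methods 1·3): 0.28 vs {0.09, 0.11, 0.22, 0.23} → pass.
LS (methods 2·3): 0.30 vs {0.21, 0.16, 0.25, 0.17} → pass.
2 of 9 fail.

2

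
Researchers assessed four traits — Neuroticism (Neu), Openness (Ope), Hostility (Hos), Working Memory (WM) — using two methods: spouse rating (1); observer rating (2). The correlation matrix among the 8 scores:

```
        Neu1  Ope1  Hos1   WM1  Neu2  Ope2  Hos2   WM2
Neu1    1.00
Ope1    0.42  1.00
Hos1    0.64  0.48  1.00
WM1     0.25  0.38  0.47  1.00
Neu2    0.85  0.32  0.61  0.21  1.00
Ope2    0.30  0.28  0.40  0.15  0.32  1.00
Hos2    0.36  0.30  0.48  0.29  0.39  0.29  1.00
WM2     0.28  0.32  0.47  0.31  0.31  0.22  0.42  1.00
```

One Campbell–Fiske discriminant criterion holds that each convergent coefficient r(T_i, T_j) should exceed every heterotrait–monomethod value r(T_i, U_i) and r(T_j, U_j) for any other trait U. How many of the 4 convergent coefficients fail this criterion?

3

Checking each validity diagonal entry against its comparison values:
Neu (methods 1·2): 0.85 vs {0.42, 0.32, 0.64, 0.39, 0.25, 0.31} → pass.
Ope (methods 1·2): 0.28 vs {0.42, 0.32, 0.48, 0.29, 0.38, 0.22} → fail.
Hos (methods 1·2): 0.48 vs {0.64, 0.39, 0.48, 0.29, 0.47, 0.42} → fail.
WM (methods 1·2): 0.31 vs {0.25, 0.31, 0.38, 0.22, 0.47, 0.42} → fail.
3 of 4 fail.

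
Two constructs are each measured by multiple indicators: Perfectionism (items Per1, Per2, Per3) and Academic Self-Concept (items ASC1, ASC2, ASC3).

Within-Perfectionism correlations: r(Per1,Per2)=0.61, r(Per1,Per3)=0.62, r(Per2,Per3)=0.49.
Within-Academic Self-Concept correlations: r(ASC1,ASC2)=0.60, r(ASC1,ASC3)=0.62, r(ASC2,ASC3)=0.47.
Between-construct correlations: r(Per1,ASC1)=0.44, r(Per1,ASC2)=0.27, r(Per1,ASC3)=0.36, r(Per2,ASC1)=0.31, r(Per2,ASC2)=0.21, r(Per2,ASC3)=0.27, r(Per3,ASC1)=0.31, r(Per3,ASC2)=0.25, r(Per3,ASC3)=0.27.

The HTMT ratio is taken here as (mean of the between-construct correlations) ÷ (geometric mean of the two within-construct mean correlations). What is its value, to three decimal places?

Mean between = 2.69/9 = 0.2989.
Mean within-Per = 1.72/3 = 0.5733; mean within-ASC = 1.69/3 = 0.5633.
Geometric mean = √(0.5733 × 0.5633) = 0.5683.
HTMT = 0.2989 / 0.5683 = 0.526.

0.526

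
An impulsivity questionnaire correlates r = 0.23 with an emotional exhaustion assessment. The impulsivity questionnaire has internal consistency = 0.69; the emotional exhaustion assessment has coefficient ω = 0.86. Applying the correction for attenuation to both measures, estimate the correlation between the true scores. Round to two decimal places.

r_true = r_obs / √(r_xx · r_yy) = 0.23 / √(0.69 × 0.86) = 0.23 / √0.5934 = 0.23 / 0.7703 ≈ 0.30.

0.30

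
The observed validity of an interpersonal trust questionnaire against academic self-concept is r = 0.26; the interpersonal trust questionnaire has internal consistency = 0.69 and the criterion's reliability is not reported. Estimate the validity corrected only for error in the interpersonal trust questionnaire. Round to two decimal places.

Single correction: r_c = r_obs / √r_xx = 0.26 / √0.69 = 0.26 / 0.8307 ≈ 0.31.

0.31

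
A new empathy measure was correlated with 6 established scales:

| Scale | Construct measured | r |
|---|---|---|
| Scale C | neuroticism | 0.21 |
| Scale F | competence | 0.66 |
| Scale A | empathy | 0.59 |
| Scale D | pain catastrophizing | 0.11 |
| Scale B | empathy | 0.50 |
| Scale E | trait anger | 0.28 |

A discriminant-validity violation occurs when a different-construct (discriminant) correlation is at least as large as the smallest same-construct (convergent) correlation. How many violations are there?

Convergent (same construct = empathy): Scale A, Scale B.
Smallest convergent = 0.50. Discriminant values: 0.21, 0.66, 0.11, 0.28; count ≥ 0.50 → 1.

1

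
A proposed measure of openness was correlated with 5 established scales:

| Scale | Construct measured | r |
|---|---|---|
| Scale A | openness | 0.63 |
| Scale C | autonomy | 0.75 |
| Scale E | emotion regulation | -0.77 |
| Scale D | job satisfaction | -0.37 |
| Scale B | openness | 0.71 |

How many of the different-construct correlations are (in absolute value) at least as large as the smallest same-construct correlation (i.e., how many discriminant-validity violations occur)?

Convergent (same construct = openness): Scale A, Scale B.
Smallest convergent = 0.63. Discriminant |r|: 0.75, 0.77, 0.37; count ≥ 0.63 → 2.

2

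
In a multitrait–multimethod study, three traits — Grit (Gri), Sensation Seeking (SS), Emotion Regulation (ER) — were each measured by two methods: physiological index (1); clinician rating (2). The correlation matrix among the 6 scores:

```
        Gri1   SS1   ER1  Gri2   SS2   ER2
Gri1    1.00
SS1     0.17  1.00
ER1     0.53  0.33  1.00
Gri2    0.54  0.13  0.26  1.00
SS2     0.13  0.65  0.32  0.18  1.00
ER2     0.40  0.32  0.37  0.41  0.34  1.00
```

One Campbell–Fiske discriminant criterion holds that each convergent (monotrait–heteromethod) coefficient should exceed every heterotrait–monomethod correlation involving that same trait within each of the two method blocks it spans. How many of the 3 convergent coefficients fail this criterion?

Checking each validity diagonal entry against its comparison values:
Gri (methods 1·2): 0.54 vs {0.17, 0.18, 0.53, 0.41} → pass.
SS (methods 1·2): 0.65 vs {0.17, 0.18, 0.33, 0.34} → pass.
ER (methods 1·2): 0.37 vs {0.53, 0.41, 0.33, 0.34} → fail.
1 of 3 fail.

1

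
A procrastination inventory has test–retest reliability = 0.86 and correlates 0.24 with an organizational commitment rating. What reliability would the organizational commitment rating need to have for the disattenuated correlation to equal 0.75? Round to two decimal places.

0.12

r_true = r_obs / √(r_xx · r_yy) ⇒ 0.75 = 0.24 / √(0.86 · r_yy).
√(0.86 · r_yy) = 0.24 / 0.75 = 0.3200; 0.86 · r_yy = 0.1024; r_yy = 0.1024 / 0.86 ≈ 0.12.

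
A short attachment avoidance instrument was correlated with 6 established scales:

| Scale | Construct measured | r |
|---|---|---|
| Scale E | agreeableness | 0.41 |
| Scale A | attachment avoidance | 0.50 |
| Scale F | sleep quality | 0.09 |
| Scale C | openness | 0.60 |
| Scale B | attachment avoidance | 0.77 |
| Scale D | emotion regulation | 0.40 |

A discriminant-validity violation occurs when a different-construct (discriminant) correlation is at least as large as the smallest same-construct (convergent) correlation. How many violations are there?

Convergent (same construct = attachment avoidance): Scale A, Scale B.
Smallest convergent = 0.50. Discriminant values: 0.41, 0.09, 0.60, 0.40; count ≥ 0.50 → 1.

1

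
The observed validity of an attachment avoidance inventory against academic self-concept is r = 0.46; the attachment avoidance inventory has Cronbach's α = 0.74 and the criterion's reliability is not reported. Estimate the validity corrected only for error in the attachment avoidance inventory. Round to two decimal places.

Single correction: r_c = r_obs / √r_xx = 0.46 / √0.74 = 0.46 / 0.8602 ≈ 0.53.

0.53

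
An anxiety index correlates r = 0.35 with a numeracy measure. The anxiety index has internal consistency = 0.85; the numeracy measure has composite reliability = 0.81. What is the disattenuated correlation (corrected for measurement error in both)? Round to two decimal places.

r_true = r_obs / √(r_xx · r_yy) = 0.35 / √(0.85 × 0.81) = 0.35 / √0.6885 = 0.35 / 0.8298 ≈ 0.42.

0.42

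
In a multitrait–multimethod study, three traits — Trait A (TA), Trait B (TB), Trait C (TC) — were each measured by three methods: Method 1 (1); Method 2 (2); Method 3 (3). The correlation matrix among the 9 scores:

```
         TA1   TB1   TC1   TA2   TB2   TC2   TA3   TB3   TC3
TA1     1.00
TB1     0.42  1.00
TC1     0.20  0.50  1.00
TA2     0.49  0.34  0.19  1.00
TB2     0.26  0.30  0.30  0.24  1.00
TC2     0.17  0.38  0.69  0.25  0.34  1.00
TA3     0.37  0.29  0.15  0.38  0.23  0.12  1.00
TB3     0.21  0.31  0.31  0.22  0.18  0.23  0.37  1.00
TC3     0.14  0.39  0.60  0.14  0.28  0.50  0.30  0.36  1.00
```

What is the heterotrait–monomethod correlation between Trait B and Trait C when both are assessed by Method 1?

0.50

Different traits, same method: r(TB1, TC1) = 0.50.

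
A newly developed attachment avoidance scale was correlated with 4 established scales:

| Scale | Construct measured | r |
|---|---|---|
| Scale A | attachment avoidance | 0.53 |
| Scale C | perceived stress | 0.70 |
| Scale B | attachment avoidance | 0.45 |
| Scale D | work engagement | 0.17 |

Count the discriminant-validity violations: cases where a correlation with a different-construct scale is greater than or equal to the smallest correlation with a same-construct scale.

1

Convergent (same construct = attachment avoidance): Scale A, Scale B.
Smallest convergent = 0.45. Discriminant values: 0.70, 0.17; count ≥ 0.45 → 1.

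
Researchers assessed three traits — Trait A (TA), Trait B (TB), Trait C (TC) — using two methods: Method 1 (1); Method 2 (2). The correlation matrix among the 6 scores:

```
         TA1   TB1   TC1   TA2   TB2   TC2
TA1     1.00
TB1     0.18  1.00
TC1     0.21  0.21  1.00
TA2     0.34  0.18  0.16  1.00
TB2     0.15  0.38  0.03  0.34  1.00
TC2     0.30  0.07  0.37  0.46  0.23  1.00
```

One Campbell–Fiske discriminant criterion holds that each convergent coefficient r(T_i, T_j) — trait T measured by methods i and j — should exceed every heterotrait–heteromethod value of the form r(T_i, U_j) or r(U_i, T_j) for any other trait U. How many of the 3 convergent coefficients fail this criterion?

0

Checking each validity diagonal entry against its comparison values:
TA (methods 1·2): 0.34 vs {0.15, 0.18, 0.30, 0.16} → pass.
TB (methods 1·2): 0.38 vs {0.18, 0.15, 0.07, 0.03} → pass.
TC (methods 1·2): 0.37 vs {0.16, 0.30, 0.03, 0.07} → pass.
0 of 3 fail.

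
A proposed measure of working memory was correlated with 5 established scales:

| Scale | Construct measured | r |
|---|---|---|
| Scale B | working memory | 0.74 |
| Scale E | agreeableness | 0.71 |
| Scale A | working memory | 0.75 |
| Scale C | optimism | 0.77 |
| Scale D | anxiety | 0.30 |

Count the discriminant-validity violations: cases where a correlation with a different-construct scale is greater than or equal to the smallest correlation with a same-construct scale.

Convergent (same construct = working memory): Scale B, Scale A.
Smallest convergent = 0.74. Discriminant values: 0.71, 0.77, 0.30; count ≥ 0.74 → 1.

1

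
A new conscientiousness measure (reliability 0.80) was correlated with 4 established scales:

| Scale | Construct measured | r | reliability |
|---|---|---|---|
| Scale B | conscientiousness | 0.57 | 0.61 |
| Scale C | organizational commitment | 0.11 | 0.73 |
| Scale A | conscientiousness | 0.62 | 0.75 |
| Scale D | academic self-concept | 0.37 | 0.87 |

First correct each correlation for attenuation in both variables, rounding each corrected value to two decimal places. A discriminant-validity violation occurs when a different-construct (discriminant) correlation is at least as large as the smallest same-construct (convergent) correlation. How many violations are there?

0

Disattenuated r (r / √(r_scale · r_new)):
  Scale B (conv): 0.57 / √(0.61·0.80) = 0.82
  Scale C (disc): 0.11 / √(0.73·0.80) = 0.14
  Scale A (conv): 0.62 / √(0.75·0.80) = 0.80
  Scale D (disc): 0.37 / √(0.87·0.80) = 0.44
Smallest convergent = 0.80. Discriminant values: 0.14, 0.44; count ≥ 0.80 → 0.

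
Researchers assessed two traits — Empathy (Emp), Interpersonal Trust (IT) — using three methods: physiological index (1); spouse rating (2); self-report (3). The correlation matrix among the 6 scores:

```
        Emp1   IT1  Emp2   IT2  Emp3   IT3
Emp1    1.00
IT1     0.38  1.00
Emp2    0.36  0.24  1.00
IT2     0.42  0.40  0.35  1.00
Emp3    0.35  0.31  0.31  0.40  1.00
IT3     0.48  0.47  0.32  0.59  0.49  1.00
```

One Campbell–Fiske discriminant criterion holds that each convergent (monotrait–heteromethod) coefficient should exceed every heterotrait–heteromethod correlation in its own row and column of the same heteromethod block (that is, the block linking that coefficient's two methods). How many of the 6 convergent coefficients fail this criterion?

5

Convergent coefficients and their comparison sets:
Emp (methods 1·2): 0.36 vs {0.42, 0.24} → fail.
Emp (methods 1·3): 0.35 vs {0.48, 0.31} → fail.
Emp (methods 2·3): 0.31 vs {0.32, 0.40} → fail.
IT (methods 1·2): 0.40 vs {0.24, 0.42} → fail.
IT (methods 1·3): 0.47 vs {0.31, 0.48} → fail.
IT (methods 2·3): 0.59 vs {0.40, 0.32} → pass.
5 of 6 fail.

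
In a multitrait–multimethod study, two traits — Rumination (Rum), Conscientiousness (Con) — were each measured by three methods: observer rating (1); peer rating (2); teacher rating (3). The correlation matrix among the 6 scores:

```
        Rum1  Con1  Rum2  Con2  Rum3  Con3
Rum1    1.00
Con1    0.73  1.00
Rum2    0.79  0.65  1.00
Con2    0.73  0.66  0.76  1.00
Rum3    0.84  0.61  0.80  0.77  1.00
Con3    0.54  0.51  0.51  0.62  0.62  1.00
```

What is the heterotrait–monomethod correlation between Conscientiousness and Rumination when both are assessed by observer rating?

0.73

Different traits, same method: r(Con1, Rum1) = 0.73.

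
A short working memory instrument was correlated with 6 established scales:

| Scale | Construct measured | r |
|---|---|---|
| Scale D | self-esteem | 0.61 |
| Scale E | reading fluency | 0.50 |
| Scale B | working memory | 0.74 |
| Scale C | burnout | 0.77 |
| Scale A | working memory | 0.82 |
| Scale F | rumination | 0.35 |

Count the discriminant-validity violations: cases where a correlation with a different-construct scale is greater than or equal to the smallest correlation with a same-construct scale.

Convergent (same construct = working memory): Scale B, Scale A.
Smallest convergent = 0.74. Discriminant values: 0.61, 0.50, 0.77, 0.35; count ≥ 0.74 → 1.

1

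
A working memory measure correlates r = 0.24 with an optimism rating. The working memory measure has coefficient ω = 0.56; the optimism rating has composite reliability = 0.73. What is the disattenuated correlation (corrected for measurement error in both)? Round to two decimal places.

r_true = r_obs / √(r_xx · r_yy) = 0.24 / √(0.56 × 0.73) = 0.24 / √0.4088 = 0.24 / 0.6394 ≈ 0.38.

0.38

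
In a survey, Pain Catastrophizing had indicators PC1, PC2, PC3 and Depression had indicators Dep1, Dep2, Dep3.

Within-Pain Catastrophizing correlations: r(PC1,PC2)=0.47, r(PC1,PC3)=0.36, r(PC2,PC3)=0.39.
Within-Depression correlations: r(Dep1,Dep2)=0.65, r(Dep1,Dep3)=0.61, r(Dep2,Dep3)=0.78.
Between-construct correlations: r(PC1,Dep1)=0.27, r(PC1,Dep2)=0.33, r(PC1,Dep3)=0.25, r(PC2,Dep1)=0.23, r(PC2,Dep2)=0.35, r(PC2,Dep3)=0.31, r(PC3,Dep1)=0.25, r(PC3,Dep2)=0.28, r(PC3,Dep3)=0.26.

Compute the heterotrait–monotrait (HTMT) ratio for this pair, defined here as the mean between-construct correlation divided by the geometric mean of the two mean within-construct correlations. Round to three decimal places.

0.535

Between-construct mean = 2.53/9 = 0.2811.
Mean within-PC = 1.22/3 = 0.4067; mean within-Dep = 2.04/3 = 0.6800.
Geometric mean = √(0.4067 × 0.6800) = 0.5259.
HTMT = 0.2811 / 0.5259 = 0.535.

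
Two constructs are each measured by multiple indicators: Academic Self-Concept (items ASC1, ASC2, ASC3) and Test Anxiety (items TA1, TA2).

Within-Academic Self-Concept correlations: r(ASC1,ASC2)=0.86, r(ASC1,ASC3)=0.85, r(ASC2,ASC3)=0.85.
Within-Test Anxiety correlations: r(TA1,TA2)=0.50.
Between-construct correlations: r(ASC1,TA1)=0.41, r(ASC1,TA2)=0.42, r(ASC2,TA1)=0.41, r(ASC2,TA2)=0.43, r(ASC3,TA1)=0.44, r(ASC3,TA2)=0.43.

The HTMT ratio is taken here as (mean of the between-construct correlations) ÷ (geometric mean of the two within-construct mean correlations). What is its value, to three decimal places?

Mean between = 2.54/6 = 0.4233.
Mean within-ASC = 2.56/3 = 0.8533; mean within-TA = 0.50/1 = 0.5000.
Geometric mean = √(0.8533 × 0.5000) = 0.6532.
HTMT = 0.4233 / 0.6532 = 0.648.

0.648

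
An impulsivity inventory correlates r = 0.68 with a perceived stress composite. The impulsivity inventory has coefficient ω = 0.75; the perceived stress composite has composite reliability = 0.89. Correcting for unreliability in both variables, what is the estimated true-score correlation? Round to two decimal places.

r_true = r_obs / √(r_xx · r_yy) = 0.68 / √(0.75 × 0.89) = 0.68 / √0.6675 = 0.68 / 0.8170 ≈ 0.83.

0.83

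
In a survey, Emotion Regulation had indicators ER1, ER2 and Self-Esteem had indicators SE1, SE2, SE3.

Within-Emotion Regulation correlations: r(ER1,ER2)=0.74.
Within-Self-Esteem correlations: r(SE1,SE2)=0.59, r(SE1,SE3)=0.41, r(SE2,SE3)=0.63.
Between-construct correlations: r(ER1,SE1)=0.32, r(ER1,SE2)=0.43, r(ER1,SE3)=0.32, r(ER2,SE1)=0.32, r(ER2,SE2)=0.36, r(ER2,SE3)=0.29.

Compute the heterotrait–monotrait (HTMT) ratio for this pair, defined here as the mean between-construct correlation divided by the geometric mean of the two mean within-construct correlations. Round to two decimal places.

Mean heterotrait r = 2.04/6 = 0.3400.
Mean within-ER = 0.74/1 = 0.7400; mean within-SE = 1.63/3 = 0.5433.
Geometric mean = √(0.7400 × 0.5433) = 0.6341.
HTMT = 0.3400 / 0.6341 = 0.54.

0.54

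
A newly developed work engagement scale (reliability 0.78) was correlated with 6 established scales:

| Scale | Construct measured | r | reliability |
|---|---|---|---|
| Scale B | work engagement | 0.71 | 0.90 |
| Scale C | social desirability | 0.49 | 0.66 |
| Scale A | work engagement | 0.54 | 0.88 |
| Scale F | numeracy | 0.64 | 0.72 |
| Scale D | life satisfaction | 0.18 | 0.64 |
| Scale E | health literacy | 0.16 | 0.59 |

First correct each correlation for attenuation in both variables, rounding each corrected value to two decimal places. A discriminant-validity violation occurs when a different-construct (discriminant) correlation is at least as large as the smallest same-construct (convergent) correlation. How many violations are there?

Disattenuated r (r / √(r_scale · r_new)):
  Scale B (conv): 0.71 / √(0.90·0.78) = 0.85
  Scale C (disc): 0.49 / √(0.66·0.78) = 0.68
  Scale A (conv): 0.54 / √(0.88·0.78) = 0.65
  Scale F (disc): 0.64 / √(0.72·0.78) = 0.85
  Scale D (disc): 0.18 / √(0.64·0.78) = 0.25
  Scale E (disc): 0.16 / √(0.59·0.78) = 0.24
Smallest convergent = 0.65. Discriminant values: 0.68, 0.85, 0.25, 0.24; count ≥ 0.65 → 2.

2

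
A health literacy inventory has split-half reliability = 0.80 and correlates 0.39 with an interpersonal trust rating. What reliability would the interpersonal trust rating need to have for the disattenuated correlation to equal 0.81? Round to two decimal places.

r_true = r_obs / √(r_xx · r_yy) ⇒ 0.81 = 0.39 / √(0.80 · r_yy).
√(0.80 · r_yy) = 0.39 / 0.81 = 0.4815; 0.80 · r_yy = 0.2318; r_yy = 0.2318 / 0.80 ≈ 0.29.

0.29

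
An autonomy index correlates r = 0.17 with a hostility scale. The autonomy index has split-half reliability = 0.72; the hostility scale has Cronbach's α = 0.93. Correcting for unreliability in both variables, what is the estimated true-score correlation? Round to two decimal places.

0.21

r_true = r_obs / √(r_xx · r_yy) = 0.17 / √(0.72 × 0.93) = 0.17 / √0.6696 = 0.17 / 0.8183 ≈ 0.21.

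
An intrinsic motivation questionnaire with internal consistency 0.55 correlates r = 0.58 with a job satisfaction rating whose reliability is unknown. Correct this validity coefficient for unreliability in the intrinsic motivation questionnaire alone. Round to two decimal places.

Single correction: r_c = r_obs / √r_xx = 0.58 / √0.55 = 0.58 / 0.7416 ≈ 0.78.

0.78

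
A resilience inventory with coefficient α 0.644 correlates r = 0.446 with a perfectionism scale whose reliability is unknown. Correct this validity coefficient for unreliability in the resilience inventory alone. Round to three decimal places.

0.556

Single correction: r_c = r_obs / √r_xx = 0.446 / √0.644 = 0.446 / 0.8025 ≈ 0.556.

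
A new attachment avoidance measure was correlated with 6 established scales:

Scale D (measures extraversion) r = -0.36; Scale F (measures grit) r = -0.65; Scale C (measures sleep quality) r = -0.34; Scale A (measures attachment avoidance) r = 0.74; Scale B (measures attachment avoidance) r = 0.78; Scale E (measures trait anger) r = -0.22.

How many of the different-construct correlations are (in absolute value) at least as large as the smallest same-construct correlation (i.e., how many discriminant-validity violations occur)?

Convergent (same construct = attachment avoidance): Scale A, Scale B.
Smallest convergent = 0.74. Discriminant |r|: 0.36, 0.65, 0.34, 0.22; count ≥ 0.74 → 0.

0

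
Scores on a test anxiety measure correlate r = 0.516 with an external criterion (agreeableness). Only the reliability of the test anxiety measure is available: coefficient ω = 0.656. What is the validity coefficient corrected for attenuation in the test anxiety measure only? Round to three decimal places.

Single correction: r_c = r_obs / √r_xx = 0.516 / √0.656 = 0.516 / 0.8099 ≈ 0.637.

0.637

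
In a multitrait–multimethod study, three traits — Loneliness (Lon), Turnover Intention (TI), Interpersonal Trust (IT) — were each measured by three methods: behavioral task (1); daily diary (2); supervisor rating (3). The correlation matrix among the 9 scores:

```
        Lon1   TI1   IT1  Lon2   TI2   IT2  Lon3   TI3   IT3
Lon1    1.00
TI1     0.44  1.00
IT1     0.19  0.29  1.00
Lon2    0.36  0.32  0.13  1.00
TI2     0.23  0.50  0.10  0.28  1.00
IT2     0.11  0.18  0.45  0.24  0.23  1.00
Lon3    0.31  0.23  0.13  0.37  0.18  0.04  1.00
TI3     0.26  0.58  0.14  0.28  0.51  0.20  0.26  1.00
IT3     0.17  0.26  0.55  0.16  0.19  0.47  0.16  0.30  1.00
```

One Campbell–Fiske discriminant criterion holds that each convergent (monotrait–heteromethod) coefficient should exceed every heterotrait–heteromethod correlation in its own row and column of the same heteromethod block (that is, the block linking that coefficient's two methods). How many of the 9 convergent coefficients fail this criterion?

0

Checking each validity diagonal entry against its comparison values:
Lon (methods 1·2): 0.36 vs {0.23, 0.32, 0.11, 0.13} → pass.
Lon (methods 1·3): 0.31 vs {0.26, 0.23, 0.17, 0.13} → pass.
Lon (methods 2·3): 0.37 vs {0.28, 0.18, 0.16, 0.04} → pass.
TI (methods 1·2): 0.50 vs {0.32, 0.23, 0.18, 0.10} → pass.
TI (methods 1·3): 0.58 vs {0.23, 0.26, 0.26, 0.14} → pass.
TI (methods 2·3): 0.51 vs {0.18, 0.28, 0.19, 0.20} → pass.
IT (methods 1·2): 0.45 vs {0.13, 0.11, 0.10, 0.18} → pass.
IT (methods 1·3): 0.55 vs {0.13, 0.17, 0.14, 0.26} → pass.
IT (methods 2·3): 0.47 vs {0.04, 0.16, 0.20, 0.19} → pass.
0 of 9 fail.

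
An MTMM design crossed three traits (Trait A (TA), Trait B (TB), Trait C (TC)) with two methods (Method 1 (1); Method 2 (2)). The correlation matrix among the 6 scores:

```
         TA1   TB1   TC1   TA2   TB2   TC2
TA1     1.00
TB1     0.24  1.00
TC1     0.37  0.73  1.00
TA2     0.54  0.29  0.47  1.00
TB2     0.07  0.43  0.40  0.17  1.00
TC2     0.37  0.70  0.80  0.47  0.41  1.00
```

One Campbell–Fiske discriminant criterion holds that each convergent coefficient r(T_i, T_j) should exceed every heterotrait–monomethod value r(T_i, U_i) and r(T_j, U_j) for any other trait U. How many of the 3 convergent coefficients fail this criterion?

1

Checking each validity diagonal entry against its comparison values:
TA (methods 1·2): 0.54 vs {0.24, 0.17, 0.37, 0.47} → pass.
TB (methods 1·2): 0.43 vs {0.24, 0.17, 0.73, 0.41} → fail.
TC (methods 1·2): 0.80 vs {0.37, 0.47, 0.73, 0.41} → pass.
1 of 3 fail.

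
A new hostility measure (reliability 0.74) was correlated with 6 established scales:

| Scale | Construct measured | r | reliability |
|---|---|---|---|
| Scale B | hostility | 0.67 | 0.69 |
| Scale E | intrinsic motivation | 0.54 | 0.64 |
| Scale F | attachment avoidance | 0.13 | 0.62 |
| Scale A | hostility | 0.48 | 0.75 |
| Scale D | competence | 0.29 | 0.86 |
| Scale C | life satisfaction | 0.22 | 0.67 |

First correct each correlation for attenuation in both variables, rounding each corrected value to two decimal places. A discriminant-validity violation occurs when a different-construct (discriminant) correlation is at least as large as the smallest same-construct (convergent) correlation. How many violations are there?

Disattenuated r (r / √(r_scale · r_new)):
  Scale B (conv): 0.67 / √(0.69·0.74) = 0.94
  Scale E (disc): 0.54 / √(0.64·0.74) = 0.78
  Scale F (disc): 0.13 / √(0.62·0.74) = 0.19
  Scale A (conv): 0.48 / √(0.75·0.74) = 0.64
  Scale D (disc): 0.29 / √(0.86·0.74) = 0.36
  Scale C (disc): 0.22 / √(0.67·0.74) = 0.31
Smallest convergent = 0.64. Discriminant values: 0.78, 0.19, 0.36, 0.31; count ≥ 0.64 → 1.

1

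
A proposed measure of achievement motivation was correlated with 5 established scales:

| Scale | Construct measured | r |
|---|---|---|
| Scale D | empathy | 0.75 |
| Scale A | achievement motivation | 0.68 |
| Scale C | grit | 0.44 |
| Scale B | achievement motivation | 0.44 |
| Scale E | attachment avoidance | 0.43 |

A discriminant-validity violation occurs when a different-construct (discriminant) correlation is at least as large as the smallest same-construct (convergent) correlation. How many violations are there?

Convergent (same construct = achievement motivation): Scale A, Scale B.
Smallest convergent = 0.44. Discriminant values: 0.75, 0.44, 0.43; count ≥ 0.44 → 2.

2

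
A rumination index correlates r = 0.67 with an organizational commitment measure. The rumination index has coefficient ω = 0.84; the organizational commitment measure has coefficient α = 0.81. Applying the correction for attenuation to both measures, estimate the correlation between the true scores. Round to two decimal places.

r_true = r_obs / √(r_xx · r_yy) = 0.67 / √(0.84 × 0.81) = 0.67 / √0.6804 = 0.67 / 0.8249 ≈ 0.81.

0.81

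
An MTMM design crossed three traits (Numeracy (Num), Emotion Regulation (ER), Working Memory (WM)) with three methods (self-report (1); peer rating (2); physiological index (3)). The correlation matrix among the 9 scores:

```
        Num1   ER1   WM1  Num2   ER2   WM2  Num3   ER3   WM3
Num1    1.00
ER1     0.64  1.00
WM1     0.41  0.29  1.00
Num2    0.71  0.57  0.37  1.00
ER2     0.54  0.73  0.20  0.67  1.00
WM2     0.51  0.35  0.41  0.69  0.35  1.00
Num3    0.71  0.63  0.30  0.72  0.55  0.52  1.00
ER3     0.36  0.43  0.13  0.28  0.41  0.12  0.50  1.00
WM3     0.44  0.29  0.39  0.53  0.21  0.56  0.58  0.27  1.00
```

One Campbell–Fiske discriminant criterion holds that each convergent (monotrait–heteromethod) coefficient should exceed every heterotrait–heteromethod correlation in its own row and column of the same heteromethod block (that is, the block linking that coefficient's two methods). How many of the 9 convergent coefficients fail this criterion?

Convergent coefficients and their comparison sets:
Num (methods 1·2): 0.71 vs {0.54, 0.57, 0.51, 0.37} → pass.
Num (methods 1·3): 0.71 vs {0.36, 0.63, 0.44, 0.30} → pass.
Num (methods 2·3): 0.72 vs {0.28, 0.55, 0.53, 0.52} → pass.
ER (methods 1·2): 0.73 vs {0.57, 0.54, 0.35, 0.20} → pass.
ER (methods 1·3): 0.43 vs {0.63, 0.36, 0.29, 0.13} → fail.
ER (methods 2·3): 0.41 vs {0.55, 0.28, 0.21, 0.12} → fail.
WM (methods 1·2): 0.41 vs {0.37, 0.51, 0.20, 0.35} → fail.
WM (methods 1·3): 0.39 vs {0.30, 0.44, 0.13, 0.29} → fail.
WM (methods 2·3): 0.56 vs {0.52, 0.53, 0.12, 0.21} → pass.
4 of 9 fail.

4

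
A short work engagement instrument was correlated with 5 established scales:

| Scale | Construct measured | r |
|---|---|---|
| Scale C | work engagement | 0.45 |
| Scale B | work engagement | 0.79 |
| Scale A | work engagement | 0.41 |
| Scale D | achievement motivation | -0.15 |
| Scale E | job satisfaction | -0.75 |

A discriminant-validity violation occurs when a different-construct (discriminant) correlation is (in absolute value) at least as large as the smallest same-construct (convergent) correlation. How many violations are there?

Convergent (same construct = work engagement): Scale C, Scale B, Scale A.
Smallest convergent = 0.41. Discriminant |r|: 0.15, 0.75; count ≥ 0.41 → 1.

1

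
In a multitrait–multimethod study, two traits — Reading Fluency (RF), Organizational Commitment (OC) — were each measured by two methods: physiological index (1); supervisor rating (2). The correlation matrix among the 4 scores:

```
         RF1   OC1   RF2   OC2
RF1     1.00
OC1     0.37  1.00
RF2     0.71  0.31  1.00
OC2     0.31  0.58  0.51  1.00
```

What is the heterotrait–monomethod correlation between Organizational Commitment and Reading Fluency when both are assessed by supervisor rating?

Different traits, same method: r(OC2, RF2) = 0.51.

0.51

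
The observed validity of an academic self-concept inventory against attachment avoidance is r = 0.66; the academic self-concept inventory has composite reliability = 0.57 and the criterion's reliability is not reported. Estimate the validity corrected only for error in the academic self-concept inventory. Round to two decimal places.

Single correction: r_c = r_obs / √r_xx = 0.66 / √0.57 = 0.66 / 0.7550 ≈ 0.87.

0.87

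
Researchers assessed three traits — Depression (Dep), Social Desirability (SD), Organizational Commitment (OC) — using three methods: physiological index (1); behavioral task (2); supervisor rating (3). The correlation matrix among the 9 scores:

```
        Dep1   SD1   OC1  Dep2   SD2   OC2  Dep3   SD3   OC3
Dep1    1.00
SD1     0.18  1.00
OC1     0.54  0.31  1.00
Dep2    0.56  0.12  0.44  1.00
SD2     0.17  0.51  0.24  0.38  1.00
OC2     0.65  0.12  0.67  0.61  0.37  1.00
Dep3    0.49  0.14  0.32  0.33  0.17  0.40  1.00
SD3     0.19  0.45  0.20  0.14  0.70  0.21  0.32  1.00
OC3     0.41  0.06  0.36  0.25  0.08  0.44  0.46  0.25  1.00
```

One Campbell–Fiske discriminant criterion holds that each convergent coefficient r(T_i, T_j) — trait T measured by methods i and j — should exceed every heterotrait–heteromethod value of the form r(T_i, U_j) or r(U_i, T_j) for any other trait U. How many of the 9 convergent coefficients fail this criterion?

Checking each validity diagonal entry against its comparison values:
Dep (methods 1·2): 0.56 vs {0.17, 0.12, 0.65, 0.44} → fail.
Dep (methods 1·3): 0.49 vs {0.19, 0.14, 0.41, 0.32} → pass.
Dep (methods 2·3): 0.33 vs {0.14, 0.17, 0.25, 0.40} → fail.
SD (methods 1·2): 0.51 vs {0.12, 0.17, 0.12, 0.24} → pass.
SD (methods 1·3): 0.45 vs {0.14, 0.19, 0.06, 0.20} → pass.
SD (methods 2·3): 0.70 vs {0.17, 0.14, 0.08, 0.21} → pass.
OC (methods 1·2): 0.67 vs {0.44, 0.65, 0.24, 0.12} → pass.
OC (methods 1·3): 0.36 vs {0.32, 0.41, 0.20, 0.06} → fail.
OC (methods 2·3): 0.44 vs {0.40, 0.25, 0.21, 0.08} → pass.
3 of 9 fail.

3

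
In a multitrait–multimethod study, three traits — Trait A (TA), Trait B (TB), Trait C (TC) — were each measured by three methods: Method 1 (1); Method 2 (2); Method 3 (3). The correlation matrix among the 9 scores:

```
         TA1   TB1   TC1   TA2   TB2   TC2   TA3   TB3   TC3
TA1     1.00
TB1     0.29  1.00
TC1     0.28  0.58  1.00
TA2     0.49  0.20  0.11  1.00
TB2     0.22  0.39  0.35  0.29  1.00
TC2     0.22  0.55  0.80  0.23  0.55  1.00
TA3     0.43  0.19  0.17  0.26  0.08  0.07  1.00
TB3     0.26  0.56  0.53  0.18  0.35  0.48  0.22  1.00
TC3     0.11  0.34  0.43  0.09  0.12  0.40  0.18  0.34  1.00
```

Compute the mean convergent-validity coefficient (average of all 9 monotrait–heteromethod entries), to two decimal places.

Convergent values: 0.49, 0.43, 0.26, 0.39, 0.56, 0.35, 0.80, 0.43, 0.40; mean = 4.11/9 = 0.46.

0.46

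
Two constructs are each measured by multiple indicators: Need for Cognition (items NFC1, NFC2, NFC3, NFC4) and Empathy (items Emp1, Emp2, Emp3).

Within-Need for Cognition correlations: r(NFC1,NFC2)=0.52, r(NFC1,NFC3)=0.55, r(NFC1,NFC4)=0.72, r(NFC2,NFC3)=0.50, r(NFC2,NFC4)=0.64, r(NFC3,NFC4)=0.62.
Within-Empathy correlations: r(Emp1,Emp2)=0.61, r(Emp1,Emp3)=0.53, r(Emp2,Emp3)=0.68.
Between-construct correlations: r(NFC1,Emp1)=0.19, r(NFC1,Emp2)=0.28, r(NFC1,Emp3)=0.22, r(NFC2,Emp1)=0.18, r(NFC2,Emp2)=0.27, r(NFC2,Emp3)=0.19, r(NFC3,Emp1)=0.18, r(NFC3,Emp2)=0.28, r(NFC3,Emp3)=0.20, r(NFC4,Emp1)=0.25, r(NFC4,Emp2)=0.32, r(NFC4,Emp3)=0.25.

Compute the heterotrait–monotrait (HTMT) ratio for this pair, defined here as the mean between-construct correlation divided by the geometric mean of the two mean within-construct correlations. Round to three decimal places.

0.391

Mean heterotrait r = 2.81/12 = 0.2342.
Mean within-NFC = 3.55/6 = 0.5917; mean within-Emp = 1.82/3 = 0.6067.
Geometric mean = √(0.5917 × 0.6067) = 0.5992.
HTMT = 0.2342 / 0.5992 = 0.391.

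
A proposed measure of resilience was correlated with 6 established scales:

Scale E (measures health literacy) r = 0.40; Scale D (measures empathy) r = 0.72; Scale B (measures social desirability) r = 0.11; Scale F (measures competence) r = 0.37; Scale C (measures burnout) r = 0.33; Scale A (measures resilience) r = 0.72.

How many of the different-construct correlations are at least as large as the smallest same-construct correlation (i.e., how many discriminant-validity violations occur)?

Convergent (same construct = resilience): Scale A.
Smallest convergent = 0.72. Discriminant values: 0.40, 0.72, 0.11, 0.37, 0.33; count ≥ 0.72 → 1.

1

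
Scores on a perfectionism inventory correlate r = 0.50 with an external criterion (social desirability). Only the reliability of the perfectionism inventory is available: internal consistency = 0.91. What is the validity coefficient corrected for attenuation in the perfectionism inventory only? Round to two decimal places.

Single correction: r_c = r_obs / √r_xx = 0.50 / √0.91 = 0.50 / 0.9539 ≈ 0.52.

0.52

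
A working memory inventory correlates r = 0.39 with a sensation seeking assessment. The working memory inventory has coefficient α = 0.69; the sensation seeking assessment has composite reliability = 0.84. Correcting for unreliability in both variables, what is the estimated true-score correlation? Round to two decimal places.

r_true = r_obs / √(r_xx · r_yy) = 0.39 / √(0.69 × 0.84) = 0.39 / √0.5796 = 0.39 / 0.7613 ≈ 0.51.

0.51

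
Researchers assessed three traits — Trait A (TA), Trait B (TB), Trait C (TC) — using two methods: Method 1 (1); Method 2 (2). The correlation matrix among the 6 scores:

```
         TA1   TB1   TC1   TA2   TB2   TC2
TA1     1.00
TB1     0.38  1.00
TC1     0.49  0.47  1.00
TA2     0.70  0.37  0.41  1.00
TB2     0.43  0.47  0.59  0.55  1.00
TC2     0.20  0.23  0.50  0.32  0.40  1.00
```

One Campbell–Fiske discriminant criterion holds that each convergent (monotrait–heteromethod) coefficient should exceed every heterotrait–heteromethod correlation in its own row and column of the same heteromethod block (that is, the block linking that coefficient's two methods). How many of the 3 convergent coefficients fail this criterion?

2

Checking each validity diagonal entry against its comparison values:
TA (methods 1·2): 0.70 vs {0.43, 0.37, 0.20, 0.41} → pass.
TB (methods 1·2): 0.47 vs {0.37, 0.43, 0.23, 0.59} → fail.
TC (methods 1·2): 0.50 vs {0.41, 0.20, 0.59, 0.23} → fail.
2 of 3 fail.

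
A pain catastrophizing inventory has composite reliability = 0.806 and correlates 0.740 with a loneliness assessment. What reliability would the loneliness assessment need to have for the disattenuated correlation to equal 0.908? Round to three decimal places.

0.824

r_true = r_obs / √(r_xx · r_yy) ⇒ 0.908 = 0.740 / √(0.806 · r_yy).
√(0.806 · r_yy) = 0.740 / 0.908 = 0.8150; 0.806 · r_yy = 0.6642; r_yy = 0.6642 / 0.806 ≈ 0.824.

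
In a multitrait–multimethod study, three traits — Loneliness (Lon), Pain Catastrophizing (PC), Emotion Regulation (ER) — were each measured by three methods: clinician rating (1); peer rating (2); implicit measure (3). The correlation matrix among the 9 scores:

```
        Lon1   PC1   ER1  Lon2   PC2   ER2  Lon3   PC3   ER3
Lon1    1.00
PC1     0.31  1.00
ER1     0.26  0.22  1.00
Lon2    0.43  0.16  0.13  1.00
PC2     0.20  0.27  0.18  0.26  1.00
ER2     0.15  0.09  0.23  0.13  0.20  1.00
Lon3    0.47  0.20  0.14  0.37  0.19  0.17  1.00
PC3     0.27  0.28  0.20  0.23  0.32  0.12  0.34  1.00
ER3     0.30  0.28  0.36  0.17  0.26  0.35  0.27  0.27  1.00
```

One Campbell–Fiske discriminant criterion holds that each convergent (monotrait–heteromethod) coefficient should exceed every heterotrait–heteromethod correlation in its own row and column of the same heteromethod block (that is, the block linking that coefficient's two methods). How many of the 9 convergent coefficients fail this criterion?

Convergent coefficients and their comparison sets:
Lon (methods 1·2): 0.43 vs {0.20, 0.16, 0.15, 0.13} → pass.
Lon (methods 1·3): 0.47 vs {0.27, 0.20, 0.30, 0.14} → pass.
Lon (methods 2·3): 0.37 vs {0.23, 0.19, 0.17, 0.17} → pass.
PC (methods 1·2): 0.27 vs {0.16, 0.20, 0.09, 0.18} → pass.
PC (methods 1·3): 0.28 vs {0.20, 0.27, 0.28, 0.20} → fail.
PC (methods 2·3): 0.32 vs {0.19, 0.23, 0.26, 0.12} → pass.
ER (methods 1·2): 0.23 vs {0.13, 0.15, 0.18, 0.09} → pass.
ER (methods 1·3): 0.36 vs {0.14, 0.30, 0.20, 0.28} → pass.
ER (methods 2·3): 0.35 vs {0.17, 0.17, 0.12, 0.26} → pass.
1 of 9 fail.

1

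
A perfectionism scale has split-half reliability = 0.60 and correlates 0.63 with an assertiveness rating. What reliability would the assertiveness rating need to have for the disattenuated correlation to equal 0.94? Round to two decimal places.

0.75

r_true = r_obs / √(r_xx · r_yy) ⇒ 0.94 = 0.63 / √(0.60 · r_yy).
√(0.60 · r_yy) = 0.63 / 0.94 = 0.6702; 0.60 · r_yy = 0.4492; r_yy = 0.4492 / 0.60 ≈ 0.75.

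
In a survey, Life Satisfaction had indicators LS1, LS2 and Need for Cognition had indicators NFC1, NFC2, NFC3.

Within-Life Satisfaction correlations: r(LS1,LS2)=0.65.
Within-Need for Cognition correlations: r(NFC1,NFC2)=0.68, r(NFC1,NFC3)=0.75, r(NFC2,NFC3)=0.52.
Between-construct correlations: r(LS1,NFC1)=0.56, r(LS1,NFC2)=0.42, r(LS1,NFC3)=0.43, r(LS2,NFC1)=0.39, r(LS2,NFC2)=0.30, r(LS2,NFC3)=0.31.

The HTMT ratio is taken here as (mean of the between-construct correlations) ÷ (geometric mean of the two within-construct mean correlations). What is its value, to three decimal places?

0.618

Mean between = 2.41/6 = 0.4017.
Mean within-LS = 0.65/1 = 0.6500; mean within-NFC = 1.95/3 = 0.6500.
Geometric mean = √(0.6500 × 0.6500) = 0.6500.
HTMT = 0.4017 / 0.6500 = 0.618.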